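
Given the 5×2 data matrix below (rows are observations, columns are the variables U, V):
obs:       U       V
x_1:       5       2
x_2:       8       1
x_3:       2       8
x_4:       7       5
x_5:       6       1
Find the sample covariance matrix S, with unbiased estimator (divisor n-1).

Step 1 — column means:
  mean(U) = (5 + 8 + 2 + 7 + 6) / 5 = 28/5 = 5.6
  mean(V) = (2 + 1 + 8 + 5 + 1) / 5 = 17/5 = 3.4

Step 2 — sample covariance S[i,j] = (1/(n-1)) · Σ_k (x_{k,i} - mean_i) · (x_{k,j} - mean_j), with n-1 = 4.
  S[U,U] = ((-0.6)·(-0.6) + (2.4)·(2.4) + (-3.6)·(-3.6) + (1.4)·(1.4) + (0.4)·(0.4)) / 4 = 21.2/4 = 5.3
  S[U,V] = ((-0.6)·(-1.4) + (2.4)·(-2.4) + (-3.6)·(4.6) + (1.4)·(1.6) + (0.4)·(-2.4)) / 4 = -20.2/4 = -5.05
  S[V,V] = ((-1.4)·(-1.4) + (-2.4)·(-2.4) + (4.6)·(4.6) + (1.6)·(1.6) + (-2.4)·(-2.4)) / 4 = 37.2/4 = 9.3

S is symmetric (S[j,i] = S[i,j]). Assembling:

S = [[5.3, -5.05],
 [-5.05, 9.3]]


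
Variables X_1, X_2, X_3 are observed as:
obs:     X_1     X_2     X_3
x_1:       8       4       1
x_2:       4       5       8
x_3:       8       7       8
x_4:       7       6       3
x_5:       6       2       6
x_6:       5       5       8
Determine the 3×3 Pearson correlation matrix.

Step 1 — column means:
  mean(X_1) = (8 + 4 + 8 + 7 + 6 + 5) / 6 = 38/6 = 6.3333
  mean(X_2) = (4 + 5 + 7 + 6 + 2 + 5) / 6 = 29/6 = 4.8333
  mean(X_3) = (1 + 8 + 8 + 3 + 6 + 8) / 6 = 34/6 = 5.6667

Step 2 — sample variances and covariances s[i,j] = (1/(n-1)) · Σ_k (x_{k,i} - mean_i) · (x_{k,j} - mean_j), with n-1 = 5:
  s[X_1,X_1] = ((1.6667)·(1.6667) + (-2.3333)·(-2.3333) + (1.6667)·(1.6667) + (0.6667)·(0.6667) + (-0.3333)·(-0.3333) + (-1.3333)·(-1.3333)) / 5 = 13.3333/5 = 2.6667
  s[X_1,X_2] = ((1.6667)·(-0.8333) + (-2.3333)·(0.1667) + (1.6667)·(2.1667) + (0.6667)·(1.1667) + (-0.3333)·(-2.8333) + (-1.3333)·(0.1667)) / 5 = 3.3333/5 = 0.6667
  s[X_1,X_3] = ((1.6667)·(-4.6667) + (-2.3333)·(2.3333) + (1.6667)·(2.3333) + (0.6667)·(-2.6667) + (-0.3333)·(0.3333) + (-1.3333)·(2.3333)) / 5 = -14.3333/5 = -2.8667
  s[X_2,X_2] = ((-0.8333)·(-0.8333) + (0.1667)·(0.1667) + (2.1667)·(2.1667) + (1.1667)·(1.1667) + (-2.8333)·(-2.8333) + (0.1667)·(0.1667)) / 5 = 14.8333/5 = 2.9667
  s[X_2,X_3] = ((-0.8333)·(-4.6667) + (0.1667)·(2.3333) + (2.1667)·(2.3333) + (1.1667)·(-2.6667) + (-2.8333)·(0.3333) + (0.1667)·(2.3333)) / 5 = 5.6667/5 = 1.1333
  s[X_3,X_3] = ((-4.6667)·(-4.6667) + (2.3333)·(2.3333) + (2.3333)·(2.3333) + (-2.6667)·(-2.6667) + (0.3333)·(0.3333) + (2.3333)·(2.3333)) / 5 = 45.3333/5 = 9.0667
  Sample standard deviations s_i = √(s[i,i]):
  s(X_1) = √(2.6667) = 1.633
  s(X_2) = √(2.9667) = 1.7224
  s(X_3) = √(9.0667) = 3.0111

Step 3 — r_{ij} = s_{ij} / (s_i · s_j):
  r[X_1,X_1] = 1 (diagonal).
  r[X_1,X_2] = 0.6667 / (1.633 · 1.7224) = 0.6667 / 2.8127 = 0.237
  r[X_1,X_3] = -2.8667 / (1.633 · 3.0111) = -2.8667 / 4.9171 = -0.583
  r[X_2,X_2] = 1 (diagonal).
  r[X_2,X_3] = 1.1333 / (1.7224 · 3.0111) = 1.1333 / 5.1863 = 0.2185
  r[X_3,X_3] = 1 (diagonal).

R is symmetric with unit diagonal. Assembling:

R = [[1, 0.237, -0.583],
 [0.237, 1, 0.2185],
 [-0.583, 0.2185, 1]]


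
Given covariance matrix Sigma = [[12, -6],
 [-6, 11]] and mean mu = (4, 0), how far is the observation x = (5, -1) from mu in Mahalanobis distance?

Step 1 — centre the observation: (x - mu) = (1, -1).

Step 2 — invert Sigma. det(Sigma) = 12·11 - (-6)² = 96.
  Sigma^{-1} = (1/det) · [[d, -b], [-b, a]] = [[0.1146, 0.0625],
 [0.0625, 0.125]].

Step 3 — form the quadratic (x - mu)^T · Sigma^{-1} · (x - mu):
  Sigma^{-1} · (x - mu) = (0.0521, -0.0625).
  (x - mu)^T · [Sigma^{-1} · (x - mu)] = (1)·(0.0521) + (-1)·(-0.0625) = 0.1146.

Step 4 — take square root: d = √(0.1146) ≈ 0.3385.

d(x, mu) = √(0.1146) ≈ 0.3385


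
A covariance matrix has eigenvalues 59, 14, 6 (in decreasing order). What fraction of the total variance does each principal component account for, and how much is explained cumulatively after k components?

Step 1 — total variance = trace(Sigma) = Σ λ_i = 59 + 14 + 6 = 79.

Step 2 — fraction explained by component i = λ_i / Σ λ:
  PC1: 59/79 = 0.7468
  PC2: 14/79 = 0.1772
  PC3: 6/79 = 0.0759

Step 3 — cumulative fraction after k components = (λ_1 + ... + λ_k) / Σ λ:
  k = 1: 59/79 = 0.7468
  k = 2: (59 + 14)/79 = 73/79 = 0.9241
  k = 3: (59 + 14 + 6)/79 = 79/79 = 1

Summary (fraction, with percent):

explained: PC1 0.7468 (74.68%), PC2 0.1772 (17.72%), PC3 0.0759 (7.59%);  cumulative: 0.7468, 0.9241, 1


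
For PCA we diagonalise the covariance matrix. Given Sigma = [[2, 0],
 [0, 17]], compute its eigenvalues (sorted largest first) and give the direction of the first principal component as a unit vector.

Step 1 — characteristic polynomial of 2×2 Sigma:
  det(Sigma - λI) = λ² - trace · λ + det = 0.
  trace = 2 + 17 = 19, det = 2·17 - (0)² = 34.
Step 2 — discriminant:
  Δ = trace² - 4·det = 361 - 136 = 225.
Step 3 — eigenvalues:
  λ = (trace ± √Δ)/2 = (19 ± 15)/2,
  λ_1 = 17,  λ_2 = 2.

Step 4 — unit eigenvector for λ_1: Sigma is diagonal, so its eigenvectors are the coordinate axes. λ_1 = 17 is the diagonal entry on the second coordinate axis, hence
  v_1 = (0, 1) (||v_1|| = 1).

λ_1 = 17,  λ_2 = 2;  v_1 ≈ (0, 1)


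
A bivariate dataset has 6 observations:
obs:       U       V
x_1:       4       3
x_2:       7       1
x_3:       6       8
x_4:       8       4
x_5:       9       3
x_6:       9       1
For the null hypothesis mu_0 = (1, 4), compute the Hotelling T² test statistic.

Step 1 — sample mean vector:
  mean(U) = (4 + 7 + 6 + 8 + 9 + 9) / 6 = 43/6 = 7.1667
  mean(V) = (3 + 1 + 8 + 4 + 3 + 1) / 6 = 20/6 = 3.3333
  x̄ = (7.1667, 3.3333),  deviation x̄ - mu_0 = (7.1667, 3.3333) - (1, 4) = (6.1667, -0.6667).

Step 2 — sample covariance matrix, S[i,j] = (1/(n-1)) · Σ_k (x_{k,i} - mean_i) · (x_{k,j} - mean_j), divisor n-1 = 5:
  S[U,U] = ((-3.1667)·(-3.1667) + (-0.1667)·(-0.1667) + (-1.1667)·(-1.1667) + (0.8333)·(0.8333) + (1.8333)·(1.8333) + (1.8333)·(1.8333)) / 5 = 18.8333/5 = 3.7667
  S[U,V] = ((-3.1667)·(-0.3333) + (-0.1667)·(-2.3333) + (-1.1667)·(4.6667) + (0.8333)·(0.6667) + (1.8333)·(-0.3333) + (1.8333)·(-2.3333)) / 5 = -8.3333/5 = -1.6667
  S[V,V] = ((-0.3333)·(-0.3333) + (-2.3333)·(-2.3333) + (4.6667)·(4.6667) + (0.6667)·(0.6667) + (-0.3333)·(-0.3333) + (-2.3333)·(-2.3333)) / 5 = 33.3333/5 = 6.6667
  S = [[3.7667, -1.6667],
 [-1.6667, 6.6667]].

Step 3 — invert S. det(S) = 3.7667·6.6667 - (-1.6667)² = 22.3333.
  S^{-1} = (1/det) · [[d, -b], [-b, a]] = [[0.2985, 0.0746],
 [0.0746, 0.1687]].

Step 4 — quadratic form (x̄ - mu_0)^T · S^{-1} · (x̄ - mu_0):
  S^{-1} · (x̄ - mu_0) = (1.791, 0.3478),
  (x̄ - mu_0)^T · [...] = (6.1667)·(1.791) + (-0.6667)·(0.3478) = 10.8129.

Step 5 — scale by n: T² = 6 · 10.8129 = 64.8776.

T² ≈ 64.8776


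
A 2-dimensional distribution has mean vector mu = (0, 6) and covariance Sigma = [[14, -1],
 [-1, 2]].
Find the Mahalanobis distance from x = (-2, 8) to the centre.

Step 1 — centre the observation: (x - mu) = (-2, 2).

Step 2 — invert Sigma. det(Sigma) = 14·2 - (-1)² = 27.
  Sigma^{-1} = (1/det) · [[d, -b], [-b, a]] = [[0.0741, 0.037],
 [0.037, 0.5185]].

Step 3 — form the quadratic (x - mu)^T · Sigma^{-1} · (x - mu):
  Sigma^{-1} · (x - mu) = (-0.0741, 0.963).
  (x - mu)^T · [Sigma^{-1} · (x - mu)] = (-2)·(-0.0741) + (2)·(0.963) = 2.0741.

Step 4 — take square root: d = √(2.0741) ≈ 1.4402.

d(x, mu) = √(2.0741) ≈ 1.4402


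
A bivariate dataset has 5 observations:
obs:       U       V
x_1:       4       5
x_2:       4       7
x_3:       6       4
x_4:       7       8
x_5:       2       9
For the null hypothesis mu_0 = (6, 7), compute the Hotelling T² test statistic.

Step 1 — sample mean vector:
  mean(U) = (4 + 4 + 6 + 7 + 2) / 5 = 23/5 = 4.6
  mean(V) = (5 + 7 + 4 + 8 + 9) / 5 = 33/5 = 6.6
  x̄ = (4.6, 6.6),  deviation x̄ - mu_0 = (4.6, 6.6) - (6, 7) = (-1.4, -0.4).

Step 2 — sample covariance matrix, S[i,j] = (1/(n-1)) · Σ_k (x_{k,i} - mean_i) · (x_{k,j} - mean_j), divisor n-1 = 4:
  S[U,U] = ((-0.6)·(-0.6) + (-0.6)·(-0.6) + (1.4)·(1.4) + (2.4)·(2.4) + (-2.6)·(-2.6)) / 4 = 15.2/4 = 3.8
  S[U,V] = ((-0.6)·(-1.6) + (-0.6)·(0.4) + (1.4)·(-2.6) + (2.4)·(1.4) + (-2.6)·(2.4)) / 4 = -5.8/4 = -1.45
  S[V,V] = ((-1.6)·(-1.6) + (0.4)·(0.4) + (-2.6)·(-2.6) + (1.4)·(1.4) + (2.4)·(2.4)) / 4 = 17.2/4 = 4.3
  S = [[3.8, -1.45],
 [-1.45, 4.3]].

Step 3 — invert S. det(S) = 3.8·4.3 - (-1.45)² = 14.2375.
  S^{-1} = (1/det) · [[d, -b], [-b, a]] = [[0.302, 0.1018],
 [0.1018, 0.2669]].

Step 4 — quadratic form (x̄ - mu_0)^T · S^{-1} · (x̄ - mu_0):
  S^{-1} · (x̄ - mu_0) = (-0.4636, -0.2493),
  (x̄ - mu_0)^T · [...] = (-1.4)·(-0.4636) + (-0.4)·(-0.2493) = 0.7487.

Step 5 — scale by n: T² = 5 · 0.7487 = 3.7436.

T² ≈ 3.7436


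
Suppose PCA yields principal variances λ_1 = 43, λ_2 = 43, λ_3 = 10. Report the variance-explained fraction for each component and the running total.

Step 1 — total variance = trace(Sigma) = Σ λ_i = 43 + 43 + 10 = 96.

Step 2 — fraction explained by component i = λ_i / Σ λ:
  PC1: 43/96 = 0.4479
  PC2: 43/96 = 0.4479
  PC3: 10/96 = 0.1042

Step 3 — cumulative fraction after k components = (λ_1 + ... + λ_k) / Σ λ:
  k = 1: 43/96 = 0.4479
  k = 2: (43 + 43)/96 = 86/96 = 0.8958
  k = 3: (43 + 43 + 10)/96 = 96/96 = 1

Summary (fraction, with percent):

explained: PC1 0.4479 (44.79%), PC2 0.4479 (44.79%), PC3 0.1042 (10.42%);  cumulative: 0.4479, 0.8958, 1


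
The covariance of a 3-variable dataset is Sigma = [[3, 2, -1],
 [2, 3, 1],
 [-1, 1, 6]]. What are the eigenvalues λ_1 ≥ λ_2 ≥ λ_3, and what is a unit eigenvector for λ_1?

Step 1 — characteristic polynomial p(λ) = det(λI - Sigma) = λ³ - tr·λ² + c_1·λ - det, where tr = trace, c_1 = sum of the principal 2×2 minors, det = det(Sigma):
  tr = 3 + 3 + 6 = 12,
  c_1 = (3·3 - (2)²) + (3·6 - (-1)²) + (3·6 - (1)²) = 5 + 17 + 17 = 39,
  det = 3·(3·6 - (1)²) - (2)·((2)·6 - (1)·(-1)) + (-1)·((2)·(1) - 3·(-1)) = 3·(17) - (2)·(13) + (-1)·(5) = 20.
  So p(λ) = λ³ - 12λ² + 39λ - 20.
Step 2 — look for an integer root (rational root theorem: any rational root is an integer divisor of 20). Testing λ = 5:
  p(5) = 125 - 300 + 195 - 20 = 0  ✓
  Dividing out (λ - 5): p(λ) = (λ - 5)(λ² - 7λ + 4).
Step 3 — remaining eigenvalues from the quadratic λ² - 7λ + 4 = 0:
  Δ = 7² - 4·4 = 49 - 16 = 33,  λ = (7 ± √33)/2 = (7 ± 5.7446)/2 ≈ 6.3723 or 0.6277.
  Sorted: λ_1 = 6.3723,  λ_2 = 5,  λ_3 = 0.6277  (check: sum = 12 = tr ✓).

Step 4 — unit eigenvector for λ_1 ≈ 6.3723: v spans the null space of (Sigma - λ_1 I), whose rows are
  r_1 = (-3.3723, 2, -1),  r_2 = (2, -3.3723, 1),  r_3 = (-1, 1, -0.3723).
  v is orthogonal to every row, so take v ∝ r_1 × r_2 = ((2)·(1) - (-1)·(-3.3723), (-1)·(2) - (-3.3723)·(1), (-3.3723)·(-3.3723) - (2)·(2)) ≈ (-1.3723, 1.3723, 7.3723).
  Rescale (multiply by -1 so the first nonzero entry is positive): u = (1.3723, -1.3723, -7.3723).
  ||u|| = √((1.3723)² + (-1.3723)² + (-7.3723)²) = √(58.1168) ≈ 7.6234,  v_1 = u/||u|| ≈ (0.18, -0.18, -0.9671) (||v_1|| = 1).

λ_1 = 6.3723,  λ_2 = 5,  λ_3 = 0.6277;  v_1 ≈ (0.18, -0.18, -0.9671)


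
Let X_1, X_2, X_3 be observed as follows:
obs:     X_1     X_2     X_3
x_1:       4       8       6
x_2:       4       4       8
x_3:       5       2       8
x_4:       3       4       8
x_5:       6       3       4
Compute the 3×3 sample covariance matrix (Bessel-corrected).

Step 1 — column means:
  mean(X_1) = (4 + 4 + 5 + 3 + 6) / 5 = 22/5 = 4.4
  mean(X_2) = (8 + 4 + 2 + 4 + 3) / 5 = 21/5 = 4.2
  mean(X_3) = (6 + 8 + 8 + 8 + 4) / 5 = 34/5 = 6.8

Step 2 — sample covariance S[i,j] = (1/(n-1)) · Σ_k (x_{k,i} - mean_i) · (x_{k,j} - mean_j), with n-1 = 4.
  S[X_1,X_1] = ((-0.4)·(-0.4) + (-0.4)·(-0.4) + (0.6)·(0.6) + (-1.4)·(-1.4) + (1.6)·(1.6)) / 4 = 5.2/4 = 1.3
  S[X_1,X_2] = ((-0.4)·(3.8) + (-0.4)·(-0.2) + (0.6)·(-2.2) + (-1.4)·(-0.2) + (1.6)·(-1.2)) / 4 = -4.4/4 = -1.1
  S[X_1,X_3] = ((-0.4)·(-0.8) + (-0.4)·(1.2) + (0.6)·(1.2) + (-1.4)·(1.2) + (1.6)·(-2.8)) / 4 = -5.6/4 = -1.4
  S[X_2,X_2] = ((3.8)·(3.8) + (-0.2)·(-0.2) + (-2.2)·(-2.2) + (-0.2)·(-0.2) + (-1.2)·(-1.2)) / 4 = 20.8/4 = 5.2
  S[X_2,X_3] = ((3.8)·(-0.8) + (-0.2)·(1.2) + (-2.2)·(1.2) + (-0.2)·(1.2) + (-1.2)·(-2.8)) / 4 = -2.8/4 = -0.7
  S[X_3,X_3] = ((-0.8)·(-0.8) + (1.2)·(1.2) + (1.2)·(1.2) + (1.2)·(1.2) + (-2.8)·(-2.8)) / 4 = 12.8/4 = 3.2

S is symmetric (S[j,i] = S[i,j]). Assembling:

S = [[1.3, -1.1, -1.4],
 [-1.1, 5.2, -0.7],
 [-1.4, -0.7, 3.2]]


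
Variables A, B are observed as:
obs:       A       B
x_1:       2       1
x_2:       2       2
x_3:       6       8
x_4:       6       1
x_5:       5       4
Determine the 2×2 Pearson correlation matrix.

Step 1 — column means:
  mean(A) = (2 + 2 + 6 + 6 + 5) / 5 = 21/5 = 4.2
  mean(B) = (1 + 2 + 8 + 1 + 4) / 5 = 16/5 = 3.2

Step 2 — sample variances and covariances s[i,j] = (1/(n-1)) · Σ_k (x_{k,i} - mean_i) · (x_{k,j} - mean_j), with n-1 = 4:
  s[A,A] = ((-2.2)·(-2.2) + (-2.2)·(-2.2) + (1.8)·(1.8) + (1.8)·(1.8) + (0.8)·(0.8)) / 4 = 16.8/4 = 4.2
  s[A,B] = ((-2.2)·(-2.2) + (-2.2)·(-1.2) + (1.8)·(4.8) + (1.8)·(-2.2) + (0.8)·(0.8)) / 4 = 12.8/4 = 3.2
  s[B,B] = ((-2.2)·(-2.2) + (-1.2)·(-1.2) + (4.8)·(4.8) + (-2.2)·(-2.2) + (0.8)·(0.8)) / 4 = 34.8/4 = 8.7
  Sample standard deviations s_i = √(s[i,i]):
  s(A) = √(4.2) = 2.0494
  s(B) = √(8.7) = 2.9496

Step 3 — r_{ij} = s_{ij} / (s_i · s_j):
  r[A,A] = 1 (diagonal).
  r[A,B] = 3.2 / (2.0494 · 2.9496) = 3.2 / 6.0448 = 0.5294
  r[B,B] = 1 (diagonal).

R is symmetric with unit diagonal. Assembling:

R = [[1, 0.5294],
 [0.5294, 1]]


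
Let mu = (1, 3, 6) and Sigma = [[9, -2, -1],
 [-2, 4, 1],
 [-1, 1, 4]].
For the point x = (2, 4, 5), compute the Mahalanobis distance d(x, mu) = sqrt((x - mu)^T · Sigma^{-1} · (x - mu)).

Step 1 — centre the observation: (x - mu) = (1, 1, -1).

Step 2 — invert Sigma (cofactor / det for 3×3, or solve directly):
  Sigma^{-1} = [[0.1261, 0.0588, 0.0168],
 [0.0588, 0.2941, -0.0588],
 [0.0168, -0.0588, 0.2689]].

Step 3 — form the quadratic (x - mu)^T · Sigma^{-1} · (x - mu):
  Sigma^{-1} · (x - mu) = (0.1681, 0.4118, -0.3109).
  (x - mu)^T · [Sigma^{-1} · (x - mu)] = (1)·(0.1681) + (1)·(0.4118) + (-1)·(-0.3109) = 0.8908.

Step 4 — take square root: d = √(0.8908) ≈ 0.9438.

d(x, mu) = √(0.8908) ≈ 0.9438


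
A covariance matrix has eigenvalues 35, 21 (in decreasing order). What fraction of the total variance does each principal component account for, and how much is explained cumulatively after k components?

Step 1 — total variance = trace(Sigma) = Σ λ_i = 35 + 21 = 56.

Step 2 — fraction explained by component i = λ_i / Σ λ:
  PC1: 35/56 = 0.625
  PC2: 21/56 = 0.375

Step 3 — cumulative fraction after k components = (λ_1 + ... + λ_k) / Σ λ:
  k = 1: 35/56 = 0.625
  k = 2: (35 + 21)/56 = 56/56 = 1

Summary (fraction, with percent):

explained: PC1 0.625 (62.5%), PC2 0.375 (37.5%);  cumulative: 0.625, 1


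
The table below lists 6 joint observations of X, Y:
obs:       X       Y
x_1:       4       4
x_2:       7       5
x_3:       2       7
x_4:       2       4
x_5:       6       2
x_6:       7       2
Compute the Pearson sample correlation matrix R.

Step 1 — column means:
  mean(X) = (4 + 7 + 2 + 2 + 6 + 7) / 6 = 28/6 = 4.6667
  mean(Y) = (4 + 5 + 7 + 4 + 2 + 2) / 6 = 24/6 = 4

Step 2 — sample variances and covariances s[i,j] = (1/(n-1)) · Σ_k (x_{k,i} - mean_i) · (x_{k,j} - mean_j), with n-1 = 5:
  s[X,X] = ((-0.6667)·(-0.6667) + (2.3333)·(2.3333) + (-2.6667)·(-2.6667) + (-2.6667)·(-2.6667) + (1.3333)·(1.3333) + (2.3333)·(2.3333)) / 5 = 27.3333/5 = 5.4667
  s[X,Y] = ((-0.6667)·(0) + (2.3333)·(1) + (-2.6667)·(3) + (-2.6667)·(0) + (1.3333)·(-2) + (2.3333)·(-2)) / 5 = -13/5 = -2.6
  s[Y,Y] = ((0)·(0) + (1)·(1) + (3)·(3) + (0)·(0) + (-2)·(-2) + (-2)·(-2)) / 5 = 18/5 = 3.6
  Sample standard deviations s_i = √(s[i,i]):
  s(X) = √(5.4667) = 2.3381
  s(Y) = √(3.6) = 1.8974

Step 3 — r_{ij} = s_{ij} / (s_i · s_j):
  r[X,X] = 1 (diagonal).
  r[X,Y] = -2.6 / (2.3381 · 1.8974) = -2.6 / 4.4362 = -0.5861
  r[Y,Y] = 1 (diagonal).

R is symmetric with unit diagonal. Assembling:

R = [[1, -0.5861],
 [-0.5861, 1]]


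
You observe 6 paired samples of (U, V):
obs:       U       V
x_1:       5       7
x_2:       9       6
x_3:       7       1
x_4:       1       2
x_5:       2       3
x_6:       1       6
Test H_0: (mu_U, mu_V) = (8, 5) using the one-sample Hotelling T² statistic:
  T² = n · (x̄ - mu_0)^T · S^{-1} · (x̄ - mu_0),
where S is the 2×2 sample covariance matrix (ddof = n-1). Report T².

Step 1 — sample mean vector:
  mean(U) = (5 + 9 + 7 + 1 + 2 + 1) / 6 = 25/6 = 4.1667
  mean(V) = (7 + 6 + 1 + 2 + 3 + 6) / 6 = 25/6 = 4.1667
  x̄ = (4.1667, 4.1667),  deviation x̄ - mu_0 = (4.1667, 4.1667) - (8, 5) = (-3.8333, -0.8333).

Step 2 — sample covariance matrix, S[i,j] = (1/(n-1)) · Σ_k (x_{k,i} - mean_i) · (x_{k,j} - mean_j), divisor n-1 = 5:
  S[U,U] = ((0.8333)·(0.8333) + (4.8333)·(4.8333) + (2.8333)·(2.8333) + (-3.1667)·(-3.1667) + (-2.1667)·(-2.1667) + (-3.1667)·(-3.1667)) / 5 = 56.8333/5 = 11.3667
  S[U,V] = ((0.8333)·(2.8333) + (4.8333)·(1.8333) + (2.8333)·(-3.1667) + (-3.1667)·(-2.1667) + (-2.1667)·(-1.1667) + (-3.1667)·(1.8333)) / 5 = 5.8333/5 = 1.1667
  S[V,V] = ((2.8333)·(2.8333) + (1.8333)·(1.8333) + (-3.1667)·(-3.1667) + (-2.1667)·(-2.1667) + (-1.1667)·(-1.1667) + (1.8333)·(1.8333)) / 5 = 30.8333/5 = 6.1667
  S = [[11.3667, 1.1667],
 [1.1667, 6.1667]].

Step 3 — invert S. det(S) = 11.3667·6.1667 - (1.1667)² = 68.7333.
  S^{-1} = (1/det) · [[d, -b], [-b, a]] = [[0.0897, -0.017],
 [-0.017, 0.1654]].

Step 4 — quadratic form (x̄ - mu_0)^T · S^{-1} · (x̄ - mu_0):
  S^{-1} · (x̄ - mu_0) = (-0.3298, -0.0727),
  (x̄ - mu_0)^T · [...] = (-3.8333)·(-0.3298) + (-0.8333)·(-0.0727) = 1.3248.

Step 5 — scale by n: T² = 6 · 1.3248 = 7.9486.

T² ≈ 7.9486


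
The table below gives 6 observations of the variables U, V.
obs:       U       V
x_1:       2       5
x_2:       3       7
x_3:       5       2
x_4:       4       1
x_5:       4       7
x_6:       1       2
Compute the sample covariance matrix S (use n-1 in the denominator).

Step 1 — column means:
  mean(U) = (2 + 3 + 5 + 4 + 4 + 1) / 6 = 19/6 = 3.1667
  mean(V) = (5 + 7 + 2 + 1 + 7 + 2) / 6 = 24/6 = 4

Step 2 — sample covariance S[i,j] = (1/(n-1)) · Σ_k (x_{k,i} - mean_i) · (x_{k,j} - mean_j), with n-1 = 5.
  S[U,U] = ((-1.1667)·(-1.1667) + (-0.1667)·(-0.1667) + (1.8333)·(1.8333) + (0.8333)·(0.8333) + (0.8333)·(0.8333) + (-2.1667)·(-2.1667)) / 5 = 10.8333/5 = 2.1667
  S[U,V] = ((-1.1667)·(1) + (-0.1667)·(3) + (1.8333)·(-2) + (0.8333)·(-3) + (0.8333)·(3) + (-2.1667)·(-2)) / 5 = -1/5 = -0.2
  S[V,V] = ((1)·(1) + (3)·(3) + (-2)·(-2) + (-3)·(-3) + (3)·(3) + (-2)·(-2)) / 5 = 36/5 = 7.2

S is symmetric (S[j,i] = S[i,j]). Assembling:

S = [[2.1667, -0.2],
 [-0.2, 7.2]]


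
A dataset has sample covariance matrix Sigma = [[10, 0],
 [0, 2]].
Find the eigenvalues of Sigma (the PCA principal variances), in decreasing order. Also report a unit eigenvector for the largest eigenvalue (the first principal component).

Step 1 — characteristic polynomial of 2×2 Sigma:
  det(Sigma - λI) = λ² - trace · λ + det = 0.
  trace = 10 + 2 = 12, det = 10·2 - (0)² = 20.
Step 2 — discriminant:
  Δ = trace² - 4·det = 144 - 80 = 64.
Step 3 — eigenvalues:
  λ = (trace ± √Δ)/2 = (12 ± 8)/2,
  λ_1 = 10,  λ_2 = 2.

Step 4 — unit eigenvector for λ_1: Sigma is diagonal, so its eigenvectors are the coordinate axes. λ_1 = 10 is the diagonal entry on the first coordinate axis, hence
  v_1 = (1, 0) (||v_1|| = 1).

λ_1 = 10,  λ_2 = 2;  v_1 ≈ (1, 0)


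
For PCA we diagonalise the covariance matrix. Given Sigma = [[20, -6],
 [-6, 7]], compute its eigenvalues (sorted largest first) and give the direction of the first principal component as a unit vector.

Step 1 — characteristic polynomial of 2×2 Sigma:
  det(Sigma - λI) = λ² - trace · λ + det = 0.
  trace = 20 + 7 = 27, det = 20·7 - (-6)² = 104.
Step 2 — discriminant:
  Δ = trace² - 4·det = 729 - 416 = 313.
Step 3 — eigenvalues:
  λ = (trace ± √Δ)/2 = (27 ± 17.6918)/2,
  λ_1 = 22.3459,  λ_2 = 4.6541.

Step 4 — unit eigenvector for λ_1: solve (Sigma - λ_1 I)v = 0. First row:
  (20 - 22.3459)·v_x + (-6)·v_y = 0, i.e. (-2.3459)·v_x + (-6)·v_y = 0,
  so v ∝ (b, λ_1 - a) = (-6, 2.3459); multiply by -1 so the first entry is positive: u = (6, -2.3459).
  ||u|| = √((6)² + (-2.3459)²) = √(41.5033) ≈ 6.4423,
  v_1 = u/||u|| ≈ (0.9313, -0.3641) (||v_1|| = 1).

λ_1 = 22.3459,  λ_2 = 4.6541;  v_1 ≈ (0.9313, -0.3641)


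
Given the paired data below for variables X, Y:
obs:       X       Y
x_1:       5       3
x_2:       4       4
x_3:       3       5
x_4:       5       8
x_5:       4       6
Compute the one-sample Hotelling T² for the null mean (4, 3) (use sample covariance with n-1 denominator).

Step 1 — sample mean vector:
  mean(X) = (5 + 4 + 3 + 5 + 4) / 5 = 21/5 = 4.2
  mean(Y) = (3 + 4 + 5 + 8 + 6) / 5 = 26/5 = 5.2
  x̄ = (4.2, 5.2),  deviation x̄ - mu_0 = (4.2, 5.2) - (4, 3) = (0.2, 2.2).

Step 2 — sample covariance matrix, S[i,j] = (1/(n-1)) · Σ_k (x_{k,i} - mean_i) · (x_{k,j} - mean_j), divisor n-1 = 4:
  S[X,X] = ((0.8)·(0.8) + (-0.2)·(-0.2) + (-1.2)·(-1.2) + (0.8)·(0.8) + (-0.2)·(-0.2)) / 4 = 2.8/4 = 0.7
  S[X,Y] = ((0.8)·(-2.2) + (-0.2)·(-1.2) + (-1.2)·(-0.2) + (0.8)·(2.8) + (-0.2)·(0.8)) / 4 = 0.8/4 = 0.2
  S[Y,Y] = ((-2.2)·(-2.2) + (-1.2)·(-1.2) + (-0.2)·(-0.2) + (2.8)·(2.8) + (0.8)·(0.8)) / 4 = 14.8/4 = 3.7
  S = [[0.7, 0.2],
 [0.2, 3.7]].

Step 3 — invert S. det(S) = 0.7·3.7 - (0.2)² = 2.55.
  S^{-1} = (1/det) · [[d, -b], [-b, a]] = [[1.451, -0.0784],
 [-0.0784, 0.2745]].

Step 4 — quadratic form (x̄ - mu_0)^T · S^{-1} · (x̄ - mu_0):
  S^{-1} · (x̄ - mu_0) = (0.1176, 0.5882),
  (x̄ - mu_0)^T · [...] = (0.2)·(0.1176) + (2.2)·(0.5882) = 1.3176.

Step 5 — scale by n: T² = 5 · 1.3176 = 6.5882.

T² ≈ 6.5882


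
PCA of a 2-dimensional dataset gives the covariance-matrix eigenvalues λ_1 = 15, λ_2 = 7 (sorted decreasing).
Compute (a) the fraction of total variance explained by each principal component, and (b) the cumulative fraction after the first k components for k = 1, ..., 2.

Step 1 — total variance = trace(Sigma) = Σ λ_i = 15 + 7 = 22.

Step 2 — fraction explained by component i = λ_i / Σ λ:
  PC1: 15/22 = 0.6818
  PC2: 7/22 = 0.3182

Step 3 — cumulative fraction after k components = (λ_1 + ... + λ_k) / Σ λ:
  k = 1: 15/22 = 0.6818
  k = 2: (15 + 7)/22 = 22/22 = 1

Summary (fraction, with percent):

explained: PC1 0.6818 (68.18%), PC2 0.3182 (31.82%);  cumulative: 0.6818, 1


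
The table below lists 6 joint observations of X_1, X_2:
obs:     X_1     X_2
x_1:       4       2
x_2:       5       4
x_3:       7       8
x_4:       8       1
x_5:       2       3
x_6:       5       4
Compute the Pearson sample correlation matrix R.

Step 1 — column means:
  mean(X_1) = (4 + 5 + 7 + 8 + 2 + 5) / 6 = 31/6 = 5.1667
  mean(X_2) = (2 + 4 + 8 + 1 + 3 + 4) / 6 = 22/6 = 3.6667

Step 2 — sample variances and covariances s[i,j] = (1/(n-1)) · Σ_k (x_{k,i} - mean_i) · (x_{k,j} - mean_j), with n-1 = 5:
  s[X_1,X_1] = ((-1.1667)·(-1.1667) + (-0.1667)·(-0.1667) + (1.8333)·(1.8333) + (2.8333)·(2.8333) + (-3.1667)·(-3.1667) + (-0.1667)·(-0.1667)) / 5 = 22.8333/5 = 4.5667
  s[X_1,X_2] = ((-1.1667)·(-1.6667) + (-0.1667)·(0.3333) + (1.8333)·(4.3333) + (2.8333)·(-2.6667) + (-3.1667)·(-0.6667) + (-0.1667)·(0.3333)) / 5 = 4.3333/5 = 0.8667
  s[X_2,X_2] = ((-1.6667)·(-1.6667) + (0.3333)·(0.3333) + (4.3333)·(4.3333) + (-2.6667)·(-2.6667) + (-0.6667)·(-0.6667) + (0.3333)·(0.3333)) / 5 = 29.3333/5 = 5.8667
  Sample standard deviations s_i = √(s[i,i]):
  s(X_1) = √(4.5667) = 2.137
  s(X_2) = √(5.8667) = 2.4221

Step 3 — r_{ij} = s_{ij} / (s_i · s_j):
  r[X_1,X_1] = 1 (diagonal).
  r[X_1,X_2] = 0.8667 / (2.137 · 2.4221) = 0.8667 / 5.176 = 0.1674
  r[X_2,X_2] = 1 (diagonal).

R is symmetric with unit diagonal. Assembling:

R = [[1, 0.1674],
 [0.1674, 1]]


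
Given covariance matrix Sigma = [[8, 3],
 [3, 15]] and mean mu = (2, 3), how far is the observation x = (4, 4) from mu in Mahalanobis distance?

Step 1 — centre the observation: (x - mu) = (2, 1).

Step 2 — invert Sigma. det(Sigma) = 8·15 - (3)² = 111.
  Sigma^{-1} = (1/det) · [[d, -b], [-b, a]] = [[0.1351, -0.027],
 [-0.027, 0.0721]].

Step 3 — form the quadratic (x - mu)^T · Sigma^{-1} · (x - mu):
  Sigma^{-1} · (x - mu) = (0.2432, 0.018).
  (x - mu)^T · [Sigma^{-1} · (x - mu)] = (2)·(0.2432) + (1)·(0.018) = 0.5045.

Step 4 — take square root: d = √(0.5045) ≈ 0.7103.

d(x, mu) = √(0.5045) ≈ 0.7103


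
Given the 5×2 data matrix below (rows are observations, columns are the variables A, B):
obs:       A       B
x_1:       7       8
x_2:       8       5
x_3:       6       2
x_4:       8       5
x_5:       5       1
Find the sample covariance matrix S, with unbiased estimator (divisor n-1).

Step 1 — column means:
  mean(A) = (7 + 8 + 6 + 8 + 5) / 5 = 34/5 = 6.8
  mean(B) = (8 + 5 + 2 + 5 + 1) / 5 = 21/5 = 4.2

Step 2 — sample covariance S[i,j] = (1/(n-1)) · Σ_k (x_{k,i} - mean_i) · (x_{k,j} - mean_j), with n-1 = 4.
  S[A,A] = ((0.2)·(0.2) + (1.2)·(1.2) + (-0.8)·(-0.8) + (1.2)·(1.2) + (-1.8)·(-1.8)) / 4 = 6.8/4 = 1.7
  S[A,B] = ((0.2)·(3.8) + (1.2)·(0.8) + (-0.8)·(-2.2) + (1.2)·(0.8) + (-1.8)·(-3.2)) / 4 = 10.2/4 = 2.55
  S[B,B] = ((3.8)·(3.8) + (0.8)·(0.8) + (-2.2)·(-2.2) + (0.8)·(0.8) + (-3.2)·(-3.2)) / 4 = 30.8/4 = 7.7

S is symmetric (S[j,i] = S[i,j]). Assembling:

S = [[1.7, 2.55],
 [2.55, 7.7]]


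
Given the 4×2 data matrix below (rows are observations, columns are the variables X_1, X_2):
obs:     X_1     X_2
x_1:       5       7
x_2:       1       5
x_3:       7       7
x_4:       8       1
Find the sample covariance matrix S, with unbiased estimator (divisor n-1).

Step 1 — column means:
  mean(X_1) = (5 + 1 + 7 + 8) / 4 = 21/4 = 5.25
  mean(X_2) = (7 + 5 + 7 + 1) / 4 = 20/4 = 5

Step 2 — sample covariance S[i,j] = (1/(n-1)) · Σ_k (x_{k,i} - mean_i) · (x_{k,j} - mean_j), with n-1 = 3.
  S[X_1,X_1] = ((-0.25)·(-0.25) + (-4.25)·(-4.25) + (1.75)·(1.75) + (2.75)·(2.75)) / 3 = 28.75/3 = 9.5833
  S[X_1,X_2] = ((-0.25)·(2) + (-4.25)·(0) + (1.75)·(2) + (2.75)·(-4)) / 3 = -8/3 = -2.6667
  S[X_2,X_2] = ((2)·(2) + (0)·(0) + (2)·(2) + (-4)·(-4)) / 3 = 24/3 = 8

S is symmetric (S[j,i] = S[i,j]). Assembling:

S = [[9.5833, -2.6667],
 [-2.6667, 8]]


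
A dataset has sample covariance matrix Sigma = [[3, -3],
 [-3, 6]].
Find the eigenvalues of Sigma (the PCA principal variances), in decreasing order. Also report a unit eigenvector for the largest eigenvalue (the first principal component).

Step 1 — characteristic polynomial of 2×2 Sigma:
  det(Sigma - λI) = λ² - trace · λ + det = 0.
  trace = 3 + 6 = 9, det = 3·6 - (-3)² = 9.
Step 2 — discriminant:
  Δ = trace² - 4·det = 81 - 36 = 45.
Step 3 — eigenvalues:
  λ = (trace ± √Δ)/2 = (9 ± 6.7082)/2,
  λ_1 = 7.8541,  λ_2 = 1.1459.

Step 4 — unit eigenvector for λ_1: solve (Sigma - λ_1 I)v = 0. First row:
  (3 - 7.8541)·v_x + (-3)·v_y = 0, i.e. (-4.8541)·v_x + (-3)·v_y = 0,
  so v ∝ (b, λ_1 - a) = (-3, 4.8541); multiply by -1 so the first entry is positive: u = (3, -4.8541).
  ||u|| = √((3)² + (-4.8541)²) = √(32.5623) ≈ 5.7063,
  v_1 = u/||u|| ≈ (0.5257, -0.8507) (||v_1|| = 1).

λ_1 = 7.8541,  λ_2 = 1.1459;  v_1 ≈ (0.5257, -0.8507)


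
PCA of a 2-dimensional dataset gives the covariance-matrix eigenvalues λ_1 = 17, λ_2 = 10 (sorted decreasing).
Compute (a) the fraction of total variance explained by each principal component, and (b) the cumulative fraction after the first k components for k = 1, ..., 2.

Step 1 — total variance = trace(Sigma) = Σ λ_i = 17 + 10 = 27.

Step 2 — fraction explained by component i = λ_i / Σ λ:
  PC1: 17/27 = 0.6296
  PC2: 10/27 = 0.3704

Step 3 — cumulative fraction after k components = (λ_1 + ... + λ_k) / Σ λ:
  k = 1: 17/27 = 0.6296
  k = 2: (17 + 10)/27 = 27/27 = 1

Summary (fraction, with percent):

explained: PC1 0.6296 (62.96%), PC2 0.3704 (37.04%);  cumulative: 0.6296, 1


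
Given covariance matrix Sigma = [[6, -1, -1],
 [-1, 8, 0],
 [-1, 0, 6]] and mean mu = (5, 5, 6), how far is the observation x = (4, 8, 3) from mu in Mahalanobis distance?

Step 1 — centre the observation: (x - mu) = (-1, 3, -3).

Step 2 — invert Sigma (cofactor / det for 3×3, or solve directly):
  Sigma^{-1} = [[0.1752, 0.0219, 0.0292],
 [0.0219, 0.1277, 0.0036],
 [0.0292, 0.0036, 0.1715]].

Step 3 — form the quadratic (x - mu)^T · Sigma^{-1} · (x - mu):
  Sigma^{-1} · (x - mu) = (-0.1971, 0.3504, -0.5328).
  (x - mu)^T · [Sigma^{-1} · (x - mu)] = (-1)·(-0.1971) + (3)·(0.3504) + (-3)·(-0.5328) = 2.8467.

Step 4 — take square root: d = √(2.8467) ≈ 1.6872.

d(x, mu) = √(2.8467) ≈ 1.6872


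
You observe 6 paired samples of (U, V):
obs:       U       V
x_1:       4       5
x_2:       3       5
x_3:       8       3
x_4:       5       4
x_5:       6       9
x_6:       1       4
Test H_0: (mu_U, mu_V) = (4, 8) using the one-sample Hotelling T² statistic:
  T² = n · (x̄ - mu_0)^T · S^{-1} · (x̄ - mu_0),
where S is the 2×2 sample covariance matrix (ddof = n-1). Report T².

Step 1 — sample mean vector:
  mean(U) = (4 + 3 + 8 + 5 + 6 + 1) / 6 = 27/6 = 4.5
  mean(V) = (5 + 5 + 3 + 4 + 9 + 4) / 6 = 30/6 = 5
  x̄ = (4.5, 5),  deviation x̄ - mu_0 = (4.5, 5) - (4, 8) = (0.5, -3).

Step 2 — sample covariance matrix, S[i,j] = (1/(n-1)) · Σ_k (x_{k,i} - mean_i) · (x_{k,j} - mean_j), divisor n-1 = 5:
  S[U,U] = ((-0.5)·(-0.5) + (-1.5)·(-1.5) + (3.5)·(3.5) + (0.5)·(0.5) + (1.5)·(1.5) + (-3.5)·(-3.5)) / 5 = 29.5/5 = 5.9
  S[U,V] = ((-0.5)·(0) + (-1.5)·(0) + (3.5)·(-2) + (0.5)·(-1) + (1.5)·(4) + (-3.5)·(-1)) / 5 = 2/5 = 0.4
  S[V,V] = ((0)·(0) + (0)·(0) + (-2)·(-2) + (-1)·(-1) + (4)·(4) + (-1)·(-1)) / 5 = 22/5 = 4.4
  S = [[5.9, 0.4],
 [0.4, 4.4]].

Step 3 — invert S. det(S) = 5.9·4.4 - (0.4)² = 25.8.
  S^{-1} = (1/det) · [[d, -b], [-b, a]] = [[0.1705, -0.0155],
 [-0.0155, 0.2287]].

Step 4 — quadratic form (x̄ - mu_0)^T · S^{-1} · (x̄ - mu_0):
  S^{-1} · (x̄ - mu_0) = (0.1318, -0.6938),
  (x̄ - mu_0)^T · [...] = (0.5)·(0.1318) + (-3)·(-0.6938) = 2.1473.

Step 5 — scale by n: T² = 6 · 2.1473 = 12.8837.

T² ≈ 12.8837


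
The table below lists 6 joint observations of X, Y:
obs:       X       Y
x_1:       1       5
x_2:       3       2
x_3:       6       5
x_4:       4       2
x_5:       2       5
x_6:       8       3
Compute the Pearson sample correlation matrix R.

Step 1 — column means:
  mean(X) = (1 + 3 + 6 + 4 + 2 + 8) / 6 = 24/6 = 4
  mean(Y) = (5 + 2 + 5 + 2 + 5 + 3) / 6 = 22/6 = 3.6667

Step 2 — sample variances and covariances s[i,j] = (1/(n-1)) · Σ_k (x_{k,i} - mean_i) · (x_{k,j} - mean_j), with n-1 = 5:
  s[X,X] = ((-3)·(-3) + (-1)·(-1) + (2)·(2) + (0)·(0) + (-2)·(-2) + (4)·(4)) / 5 = 34/5 = 6.8
  s[X,Y] = ((-3)·(1.3333) + (-1)·(-1.6667) + (2)·(1.3333) + (0)·(-1.6667) + (-2)·(1.3333) + (4)·(-0.6667)) / 5 = -5/5 = -1
  s[Y,Y] = ((1.3333)·(1.3333) + (-1.6667)·(-1.6667) + (1.3333)·(1.3333) + (-1.6667)·(-1.6667) + (1.3333)·(1.3333) + (-0.6667)·(-0.6667)) / 5 = 11.3333/5 = 2.2667
  Sample standard deviations s_i = √(s[i,i]):
  s(X) = √(6.8) = 2.6077
  s(Y) = √(2.2667) = 1.5055

Step 3 — r_{ij} = s_{ij} / (s_i · s_j):
  r[X,X] = 1 (diagonal).
  r[X,Y] = -1 / (2.6077 · 1.5055) = -1 / 3.926 = -0.2547
  r[Y,Y] = 1 (diagonal).

R is symmetric with unit diagonal. Assembling:

R = [[1, -0.2547],
 [-0.2547, 1]]


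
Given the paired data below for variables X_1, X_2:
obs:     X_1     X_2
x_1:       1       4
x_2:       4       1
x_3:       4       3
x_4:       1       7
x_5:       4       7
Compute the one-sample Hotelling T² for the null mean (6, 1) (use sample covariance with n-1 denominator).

Step 1 — sample mean vector:
  mean(X_1) = (1 + 4 + 4 + 1 + 4) / 5 = 14/5 = 2.8
  mean(X_2) = (4 + 1 + 3 + 7 + 7) / 5 = 22/5 = 4.4
  x̄ = (2.8, 4.4),  deviation x̄ - mu_0 = (2.8, 4.4) - (6, 1) = (-3.2, 3.4).

Step 2 — sample covariance matrix, S[i,j] = (1/(n-1)) · Σ_k (x_{k,i} - mean_i) · (x_{k,j} - mean_j), divisor n-1 = 4:
  S[X_1,X_1] = ((-1.8)·(-1.8) + (1.2)·(1.2) + (1.2)·(1.2) + (-1.8)·(-1.8) + (1.2)·(1.2)) / 4 = 10.8/4 = 2.7
  S[X_1,X_2] = ((-1.8)·(-0.4) + (1.2)·(-3.4) + (1.2)·(-1.4) + (-1.8)·(2.6) + (1.2)·(2.6)) / 4 = -6.6/4 = -1.65
  S[X_2,X_2] = ((-0.4)·(-0.4) + (-3.4)·(-3.4) + (-1.4)·(-1.4) + (2.6)·(2.6) + (2.6)·(2.6)) / 4 = 27.2/4 = 6.8
  S = [[2.7, -1.65],
 [-1.65, 6.8]].

Step 3 — invert S. det(S) = 2.7·6.8 - (-1.65)² = 15.6375.
  S^{-1} = (1/det) · [[d, -b], [-b, a]] = [[0.4349, 0.1055],
 [0.1055, 0.1727]].

Step 4 — quadratic form (x̄ - mu_0)^T · S^{-1} · (x̄ - mu_0):
  S^{-1} · (x̄ - mu_0) = (-1.0328, 0.2494),
  (x̄ - mu_0)^T · [...] = (-3.2)·(-1.0328) + (3.4)·(0.2494) = 4.1528.

Step 5 — scale by n: T² = 5 · 4.1528 = 20.7642.

T² ≈ 20.7642


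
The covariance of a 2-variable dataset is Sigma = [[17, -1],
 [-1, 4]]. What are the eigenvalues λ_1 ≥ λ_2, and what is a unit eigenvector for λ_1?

Step 1 — characteristic polynomial of 2×2 Sigma:
  det(Sigma - λI) = λ² - trace · λ + det = 0.
  trace = 17 + 4 = 21, det = 17·4 - (-1)² = 67.
Step 2 — discriminant:
  Δ = trace² - 4·det = 441 - 268 = 173.
Step 3 — eigenvalues:
  λ = (trace ± √Δ)/2 = (21 ± 13.1529)/2,
  λ_1 = 17.0765,  λ_2 = 3.9235.

Step 4 — unit eigenvector for λ_1: solve (Sigma - λ_1 I)v = 0. First row:
  (17 - 17.0765)·v_x + (-1)·v_y = 0, i.e. (-0.0765)·v_x + (-1)·v_y = 0,
  so v ∝ (b, λ_1 - a) = (-1, 0.0765); multiply by -1 so the first entry is positive: u = (1, -0.0765).
  ||u|| = √((1)² + (-0.0765)²) = √(1.0058) ≈ 1.0029,
  v_1 = u/||u|| ≈ (0.9971, -0.0763) (||v_1|| = 1).

λ_1 = 17.0765,  λ_2 = 3.9235;  v_1 ≈ (0.9971, -0.0763)


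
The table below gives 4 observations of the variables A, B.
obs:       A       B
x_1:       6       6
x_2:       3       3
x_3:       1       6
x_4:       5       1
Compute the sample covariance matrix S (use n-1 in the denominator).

Step 1 — column means:
  mean(A) = (6 + 3 + 1 + 5) / 4 = 15/4 = 3.75
  mean(B) = (6 + 3 + 6 + 1) / 4 = 16/4 = 4

Step 2 — sample covariance S[i,j] = (1/(n-1)) · Σ_k (x_{k,i} - mean_i) · (x_{k,j} - mean_j), with n-1 = 3.
  S[A,A] = ((2.25)·(2.25) + (-0.75)·(-0.75) + (-2.75)·(-2.75) + (1.25)·(1.25)) / 3 = 14.75/3 = 4.9167
  S[A,B] = ((2.25)·(2) + (-0.75)·(-1) + (-2.75)·(2) + (1.25)·(-3)) / 3 = -4/3 = -1.3333
  S[B,B] = ((2)·(2) + (-1)·(-1) + (2)·(2) + (-3)·(-3)) / 3 = 18/3 = 6

S is symmetric (S[j,i] = S[i,j]). Assembling:

S = [[4.9167, -1.3333],
 [-1.3333, 6]]


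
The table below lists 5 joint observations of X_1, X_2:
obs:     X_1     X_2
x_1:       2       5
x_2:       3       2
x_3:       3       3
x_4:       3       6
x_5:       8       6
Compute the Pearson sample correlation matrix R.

Step 1 — column means:
  mean(X_1) = (2 + 3 + 3 + 3 + 8) / 5 = 19/5 = 3.8
  mean(X_2) = (5 + 2 + 3 + 6 + 6) / 5 = 22/5 = 4.4

Step 2 — sample variances and covariances s[i,j] = (1/(n-1)) · Σ_k (x_{k,i} - mean_i) · (x_{k,j} - mean_j), with n-1 = 4:
  s[X_1,X_1] = ((-1.8)·(-1.8) + (-0.8)·(-0.8) + (-0.8)·(-0.8) + (-0.8)·(-0.8) + (4.2)·(4.2)) / 4 = 22.8/4 = 5.7
  s[X_1,X_2] = ((-1.8)·(0.6) + (-0.8)·(-2.4) + (-0.8)·(-1.4) + (-0.8)·(1.6) + (4.2)·(1.6)) / 4 = 7.4/4 = 1.85
  s[X_2,X_2] = ((0.6)·(0.6) + (-2.4)·(-2.4) + (-1.4)·(-1.4) + (1.6)·(1.6) + (1.6)·(1.6)) / 4 = 13.2/4 = 3.3
  Sample standard deviations s_i = √(s[i,i]):
  s(X_1) = √(5.7) = 2.3875
  s(X_2) = √(3.3) = 1.8166

Step 3 — r_{ij} = s_{ij} / (s_i · s_j):
  r[X_1,X_1] = 1 (diagonal).
  r[X_1,X_2] = 1.85 / (2.3875 · 1.8166) = 1.85 / 4.337 = 0.4266
  r[X_2,X_2] = 1 (diagonal).

R is symmetric with unit diagonal. Assembling:

R = [[1, 0.4266],
 [0.4266, 1]]


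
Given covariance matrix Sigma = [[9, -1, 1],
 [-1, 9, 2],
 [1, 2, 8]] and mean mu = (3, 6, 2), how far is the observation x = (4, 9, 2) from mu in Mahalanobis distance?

Step 1 — centre the observation: (x - mu) = (1, 3, 0).

Step 2 — invert Sigma (cofactor / det for 3×3, or solve directly):
  Sigma^{-1} = [[0.1151, 0.0169, -0.0186],
 [0.0169, 0.1201, -0.0321],
 [-0.0186, -0.0321, 0.1354]].

Step 3 — form the quadratic (x - mu)^T · Sigma^{-1} · (x - mu):
  Sigma^{-1} · (x - mu) = (0.1658, 0.3773, -0.1151).
  (x - mu)^T · [Sigma^{-1} · (x - mu)] = (1)·(0.1658) + (3)·(0.3773) + (0)·(-0.1151) = 1.2978.

Step 4 — take square root: d = √(1.2978) ≈ 1.1392.

d(x, mu) = √(1.2978) ≈ 1.1392


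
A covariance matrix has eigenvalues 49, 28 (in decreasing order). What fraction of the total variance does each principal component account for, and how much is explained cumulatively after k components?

Step 1 — total variance = trace(Sigma) = Σ λ_i = 49 + 28 = 77.

Step 2 — fraction explained by component i = λ_i / Σ λ:
  PC1: 49/77 = 0.6364
  PC2: 28/77 = 0.3636

Step 3 — cumulative fraction after k components = (λ_1 + ... + λ_k) / Σ λ:
  k = 1: 49/77 = 0.6364
  k = 2: (49 + 28)/77 = 77/77 = 1

Summary (fraction, with percent):

explained: PC1 0.6364 (63.64%), PC2 0.3636 (36.36%);  cumulative: 0.6364, 1


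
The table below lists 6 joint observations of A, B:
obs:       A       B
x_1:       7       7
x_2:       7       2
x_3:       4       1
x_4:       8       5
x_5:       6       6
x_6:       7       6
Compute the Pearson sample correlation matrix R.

Step 1 — column means:
  mean(A) = (7 + 7 + 4 + 8 + 6 + 7) / 6 = 39/6 = 6.5
  mean(B) = (7 + 2 + 1 + 5 + 6 + 6) / 6 = 27/6 = 4.5

Step 2 — sample variances and covariances s[i,j] = (1/(n-1)) · Σ_k (x_{k,i} - mean_i) · (x_{k,j} - mean_j), with n-1 = 5:
  s[A,A] = ((0.5)·(0.5) + (0.5)·(0.5) + (-2.5)·(-2.5) + (1.5)·(1.5) + (-0.5)·(-0.5) + (0.5)·(0.5)) / 5 = 9.5/5 = 1.9
  s[A,B] = ((0.5)·(2.5) + (0.5)·(-2.5) + (-2.5)·(-3.5) + (1.5)·(0.5) + (-0.5)·(1.5) + (0.5)·(1.5)) / 5 = 9.5/5 = 1.9
  s[B,B] = ((2.5)·(2.5) + (-2.5)·(-2.5) + (-3.5)·(-3.5) + (0.5)·(0.5) + (1.5)·(1.5) + (1.5)·(1.5)) / 5 = 29.5/5 = 5.9
  Sample standard deviations s_i = √(s[i,i]):
  s(A) = √(1.9) = 1.3784
  s(B) = √(5.9) = 2.429

Step 3 — r_{ij} = s_{ij} / (s_i · s_j):
  r[A,A] = 1 (diagonal).
  r[A,B] = 1.9 / (1.3784 · 2.429) = 1.9 / 3.3481 = 0.5675
  r[B,B] = 1 (diagonal).

R is symmetric with unit diagonal. Assembling:

R = [[1, 0.5675],
 [0.5675, 1]]


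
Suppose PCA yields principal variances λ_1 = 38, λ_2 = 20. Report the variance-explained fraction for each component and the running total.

Step 1 — total variance = trace(Sigma) = Σ λ_i = 38 + 20 = 58.

Step 2 — fraction explained by component i = λ_i / Σ λ:
  PC1: 38/58 = 0.6552
  PC2: 20/58 = 0.3448

Step 3 — cumulative fraction after k components = (λ_1 + ... + λ_k) / Σ λ:
  k = 1: 38/58 = 0.6552
  k = 2: (38 + 20)/58 = 58/58 = 1

Summary (fraction, with percent):

explained: PC1 0.6552 (65.52%), PC2 0.3448 (34.48%);  cumulative: 0.6552, 1


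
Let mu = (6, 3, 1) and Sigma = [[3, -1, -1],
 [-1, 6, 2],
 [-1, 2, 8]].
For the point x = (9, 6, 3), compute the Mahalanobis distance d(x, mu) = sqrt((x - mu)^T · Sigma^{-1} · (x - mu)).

Step 1 — centre the observation: (x - mu) = (3, 3, 2).

Step 2 — invert Sigma (cofactor / det for 3×3, or solve directly):
  Sigma^{-1} = [[0.3607, 0.0492, 0.0328],
 [0.0492, 0.1885, -0.041],
 [0.0328, -0.041, 0.1393]].

Step 3 — form the quadratic (x - mu)^T · Sigma^{-1} · (x - mu):
  Sigma^{-1} · (x - mu) = (1.2951, 0.6311, 0.2541).
  (x - mu)^T · [Sigma^{-1} · (x - mu)] = (3)·(1.2951) + (3)·(0.6311) + (2)·(0.2541) = 6.2869.

Step 4 — take square root: d = √(6.2869) ≈ 2.5074.

d(x, mu) = √(6.2869) ≈ 2.5074


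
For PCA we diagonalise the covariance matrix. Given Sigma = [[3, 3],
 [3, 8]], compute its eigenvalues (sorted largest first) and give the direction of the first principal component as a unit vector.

Step 1 — characteristic polynomial of 2×2 Sigma:
  det(Sigma - λI) = λ² - trace · λ + det = 0.
  trace = 3 + 8 = 11, det = 3·8 - (3)² = 15.
Step 2 — discriminant:
  Δ = trace² - 4·det = 121 - 60 = 61.
Step 3 — eigenvalues:
  λ = (trace ± √Δ)/2 = (11 ± 7.8102)/2,
  λ_1 = 9.4051,  λ_2 = 1.5949.

Step 4 — unit eigenvector for λ_1: solve (Sigma - λ_1 I)v = 0. First row:
  (3 - 9.4051)·v_x + (3)·v_y = 0, i.e. (-6.4051)·v_x + (3)·v_y = 0,
  so v ∝ (b, λ_1 - a) = (3, 6.4051) = u.
  ||u|| = √((3)² + (6.4051)²) = √(50.0256) ≈ 7.0729,
  v_1 = u/||u|| ≈ (0.4242, 0.9056) (||v_1|| = 1).

λ_1 = 9.4051,  λ_2 = 1.5949;  v_1 ≈ (0.4242, 0.9056)
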